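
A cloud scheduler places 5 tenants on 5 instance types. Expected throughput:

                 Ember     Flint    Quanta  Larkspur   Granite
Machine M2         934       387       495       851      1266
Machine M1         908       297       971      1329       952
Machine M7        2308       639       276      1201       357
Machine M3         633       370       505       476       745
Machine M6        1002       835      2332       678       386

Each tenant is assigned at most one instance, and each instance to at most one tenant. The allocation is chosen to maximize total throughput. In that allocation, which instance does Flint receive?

Flint receives Machine M3.

Optimal: Ember→Machine M7 (2308 ops/s), Flint→Machine M3 (370 ops/s), Quanta→Machine M6 (2332 ops/s), Larkspur→Machine M1 (1329 ops/s), Granite→Machine M2 (1266 ops/s) — total 2308+370+2332+1329+1266 = 7605 ops/s.
Every other assignment is strictly worse.
Flint's own top instance is Machine M6 (835 ops/s), but forcing Flint→Machine M6 and reassigning the rest optimally gives only 6243 ops/s — worse by 1362.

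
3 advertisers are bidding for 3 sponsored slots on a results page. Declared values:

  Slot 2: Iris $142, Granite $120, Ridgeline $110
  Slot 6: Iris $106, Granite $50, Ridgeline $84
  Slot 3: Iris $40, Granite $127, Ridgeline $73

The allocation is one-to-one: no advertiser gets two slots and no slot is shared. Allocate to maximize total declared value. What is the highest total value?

Maximum total: $353

Optimal: Iris→Slot 2 ($142), Granite→Slot 3 ($127), Ridgeline→Slot 6 ($84) — total 142+127+84 = $353.
No other one-to-one assignment exceeds $353.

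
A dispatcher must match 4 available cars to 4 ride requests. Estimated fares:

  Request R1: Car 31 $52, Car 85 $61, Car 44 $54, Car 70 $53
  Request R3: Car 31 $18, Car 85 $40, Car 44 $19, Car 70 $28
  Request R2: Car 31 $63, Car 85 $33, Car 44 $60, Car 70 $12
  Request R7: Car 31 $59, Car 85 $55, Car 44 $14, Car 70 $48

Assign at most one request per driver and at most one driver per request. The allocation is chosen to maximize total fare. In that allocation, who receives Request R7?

Car 31 receives Request R7.

This is a one-to-one assignment (maximum-weight bipartite matching).
Optimal: Car 31→Request R7 ($59), Car 85→Request R3 ($40), Car 44→Request R2 ($60), Car 70→Request R1 ($53) — total 59+40+60+53 = $212.
Column-greedy (each request in turn goes to its best remaining driver) gives $166, worse by 46.
Next-best assignment: Car 31→Request R7, Car 85→Request R1, Car 44→Request R2, Car 70→Request R3 = $208.
Car 31's own top request is Request R2 ($63), but forcing Car 31→Request R2 and reassigning the rest optimally gives only $205 — worse by 7.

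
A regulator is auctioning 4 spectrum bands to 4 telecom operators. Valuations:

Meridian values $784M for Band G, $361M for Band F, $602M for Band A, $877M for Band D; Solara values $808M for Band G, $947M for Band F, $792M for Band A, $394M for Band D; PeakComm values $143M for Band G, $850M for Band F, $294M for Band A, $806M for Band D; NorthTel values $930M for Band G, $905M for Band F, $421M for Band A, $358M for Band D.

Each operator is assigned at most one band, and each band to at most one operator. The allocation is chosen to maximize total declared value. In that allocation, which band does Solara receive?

Solara receives Band A.

This is a one-to-one assignment (maximum-weight bipartite matching).
Optimal: Meridian→Band D ($877M), Solara→Band A ($792M), PeakComm→Band F ($850M), NorthTel→Band G ($930M) — total 877+792+850+930 = $3449M.
Row-greedy (each operator in turn takes its best remaining band) gives $3048M, worse by 401.
Checked against all permutations: $3449M is optimal.
Solara's own top band is Band F ($947M), but forcing Solara→Band F and reassigning the rest optimally gives only $3285M — worse by 164.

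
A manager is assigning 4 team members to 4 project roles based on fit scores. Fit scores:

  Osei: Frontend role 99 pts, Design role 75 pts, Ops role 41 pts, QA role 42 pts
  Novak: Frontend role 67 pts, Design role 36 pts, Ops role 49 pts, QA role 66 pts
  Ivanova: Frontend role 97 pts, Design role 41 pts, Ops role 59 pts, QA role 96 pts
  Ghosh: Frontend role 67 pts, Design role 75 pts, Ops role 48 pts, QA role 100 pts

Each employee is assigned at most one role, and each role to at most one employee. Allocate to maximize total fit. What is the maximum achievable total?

Max total: 321 pts

Optimal: Osei→Design role (75 pts), Novak→Ops role (49 pts), Ivanova→Frontend role (97 pts), Ghosh→QA role (100 pts) — total 75+49+97+100 = 321 pts.
Next-best assignment: Osei→Frontend role, Novak→Ops role, Ivanova→QA role, Ghosh→Design role = 319 pts.
Swapping Ivanova↔Osei (Ivanova→Design role 41 pts, Osei→Frontend role 99 pts) loses 32.
Checked against all permutations: 321 pts is optimal.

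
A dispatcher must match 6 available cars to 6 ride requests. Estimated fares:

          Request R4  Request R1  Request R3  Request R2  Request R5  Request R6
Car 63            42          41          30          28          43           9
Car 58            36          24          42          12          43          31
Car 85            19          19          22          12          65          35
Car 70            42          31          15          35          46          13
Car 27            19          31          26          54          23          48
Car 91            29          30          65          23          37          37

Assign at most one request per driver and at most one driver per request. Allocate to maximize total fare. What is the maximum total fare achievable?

This is the linear assignment problem.
Optimal: Car 63→Request R1 ($41), Car 58→Request R6 ($31), Car 85→Request R5 ($65), Car 70→Request R4 ($42), Car 27→Request R2 ($54), Car 91→Request R3 ($65) — total 41+31+65+42+54+65 = $298.
Swapping Car 58↔Car 63 (Car 58→Request R1 $24, Car 63→Request R6 $9) loses 39.
Every other assignment is strictly worse.

Max total: $298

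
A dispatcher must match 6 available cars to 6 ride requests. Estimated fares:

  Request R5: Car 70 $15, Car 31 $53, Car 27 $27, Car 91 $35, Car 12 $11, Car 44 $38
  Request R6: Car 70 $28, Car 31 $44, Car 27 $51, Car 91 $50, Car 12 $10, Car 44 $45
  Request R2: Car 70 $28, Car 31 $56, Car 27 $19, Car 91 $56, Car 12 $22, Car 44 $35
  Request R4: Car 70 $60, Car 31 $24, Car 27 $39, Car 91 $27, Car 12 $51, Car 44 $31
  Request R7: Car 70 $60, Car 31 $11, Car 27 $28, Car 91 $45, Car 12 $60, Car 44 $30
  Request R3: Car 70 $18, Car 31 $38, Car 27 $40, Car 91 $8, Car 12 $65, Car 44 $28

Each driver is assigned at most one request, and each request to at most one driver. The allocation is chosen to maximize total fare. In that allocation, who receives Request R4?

Optimal: Car 70→Request R7 ($60), Car 31→Request R5 ($53), Car 27→Request R4 ($39), Car 91→Request R2 ($56), Car 12→Request R3 ($65), Car 44→Request R6 ($45) — total 60+53+39+56+65+45 = $318.
Row-greedy (each driver in turn takes its best remaining request) gives $315, worse by 3.
Next-best assignment: Car 70→Request R7, Car 31→Request R5, Car 27→Request R6, Car 91→Request R2, Car 12→Request R3, Car 44→Request R4 = $316.
Swapping Car 44↔Car 70 (Car 44→Request R7 $30, Car 70→Request R6 $28) loses 47.
No other one-to-one assignment exceeds $318.
Car 27's own top request is Request R6 ($51), but forcing Car 27→Request R6 and reassigning the rest optimally gives only $316 — worse by 2.

Car 27 receives Request R4.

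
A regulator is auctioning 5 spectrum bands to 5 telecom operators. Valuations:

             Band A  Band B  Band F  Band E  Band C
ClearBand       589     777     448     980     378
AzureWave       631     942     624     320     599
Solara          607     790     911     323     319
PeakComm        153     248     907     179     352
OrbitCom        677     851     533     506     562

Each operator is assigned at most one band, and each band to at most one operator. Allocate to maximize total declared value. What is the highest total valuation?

Maximum total: $3998M

Treat this as an assignment problem: match each operator to one band.
Optimal: ClearBand→Band E ($980M), AzureWave→Band B ($942M), Solara→Band A ($607M), PeakComm→Band F ($907M), OrbitCom→Band C ($562M) — total 980+942+607+907+562 = $3998M.
Column-greedy (each band in turn goes to its best remaining operator) gives $3862M, worse by 136.
Every other assignment is strictly worse.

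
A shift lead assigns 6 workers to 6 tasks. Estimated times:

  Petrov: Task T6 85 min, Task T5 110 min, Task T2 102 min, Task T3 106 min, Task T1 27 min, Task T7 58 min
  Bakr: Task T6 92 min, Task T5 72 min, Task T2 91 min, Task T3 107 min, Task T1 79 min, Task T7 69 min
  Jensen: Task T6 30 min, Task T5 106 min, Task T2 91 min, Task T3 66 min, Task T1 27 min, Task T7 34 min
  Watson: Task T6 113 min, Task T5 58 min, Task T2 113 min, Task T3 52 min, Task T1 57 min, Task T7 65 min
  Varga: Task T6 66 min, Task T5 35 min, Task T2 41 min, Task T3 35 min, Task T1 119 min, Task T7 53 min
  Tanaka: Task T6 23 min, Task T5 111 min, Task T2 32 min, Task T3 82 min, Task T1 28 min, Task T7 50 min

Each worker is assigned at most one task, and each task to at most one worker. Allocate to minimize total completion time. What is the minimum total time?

Min total: 245 min

Treat this as an assignment problem: match each worker to one task.
Optimal: Petrov→Task T1 (27 min), Bakr→Task T7 (69 min), Jensen→Task T6 (30 min), Watson→Task T3 (52 min), Varga→Task T5 (35 min), Tanaka→Task T2 (32 min) — total 27+69+30+52+35+32 = 245 min.
Min-entry greedy (repeatedly take the single cheapest remaining cell) gives 262 min, worse by 17.
Next-best assignment: Petrov→Task T1, Bakr→Task T5, Jensen→Task T7, Watson→Task T3, Varga→Task T2, Tanaka→Task T6 = 249 min.
Swapping Jensen↔Petrov (Jensen→Task T1 27 min, Petrov→Task T6 85 min) adds 55.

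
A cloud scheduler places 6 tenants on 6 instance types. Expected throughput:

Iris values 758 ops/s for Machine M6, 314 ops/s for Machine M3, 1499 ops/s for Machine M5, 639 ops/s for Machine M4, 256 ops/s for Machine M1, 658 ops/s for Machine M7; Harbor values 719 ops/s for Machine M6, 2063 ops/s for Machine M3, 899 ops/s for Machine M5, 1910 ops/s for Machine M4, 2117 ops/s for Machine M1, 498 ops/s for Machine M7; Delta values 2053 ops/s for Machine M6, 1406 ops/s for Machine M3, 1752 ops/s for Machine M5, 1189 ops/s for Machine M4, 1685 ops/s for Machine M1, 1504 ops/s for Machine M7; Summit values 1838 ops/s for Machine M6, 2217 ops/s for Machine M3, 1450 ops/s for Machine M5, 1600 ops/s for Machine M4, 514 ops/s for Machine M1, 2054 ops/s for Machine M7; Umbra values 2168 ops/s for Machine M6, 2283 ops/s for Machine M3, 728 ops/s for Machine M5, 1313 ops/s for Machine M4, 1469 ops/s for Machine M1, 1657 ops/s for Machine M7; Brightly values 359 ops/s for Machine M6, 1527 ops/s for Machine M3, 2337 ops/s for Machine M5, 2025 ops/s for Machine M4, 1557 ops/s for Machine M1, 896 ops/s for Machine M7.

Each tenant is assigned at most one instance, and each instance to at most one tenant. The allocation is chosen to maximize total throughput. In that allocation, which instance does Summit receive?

Optimal: Iris→Machine M5 (1499 ops/s), Harbor→Machine M1 (2117 ops/s), Delta→Machine M6 (2053 ops/s), Summit→Machine M7 (2054 ops/s), Umbra→Machine M3 (2283 ops/s), Brightly→Machine M4 (2025 ops/s) — total 1499+2117+2053+2054+2283+2025 = 12031 ops/s.
Row-greedy (each tenant in turn takes its best remaining instance) gives 11568 ops/s, worse by 463.
Next-best assignment: Iris→Machine M5, Harbor→Machine M1, Delta→Machine M6, Summit→Machine M3, Umbra→Machine M7, Brightly→Machine M4 = 11568 ops/s.
Summit's own top instance is Machine M3 (2217 ops/s), but forcing Summit→Machine M3 and reassigning the rest optimally gives only 11568 ops/s — worse by 463.

Summit receives Machine M7.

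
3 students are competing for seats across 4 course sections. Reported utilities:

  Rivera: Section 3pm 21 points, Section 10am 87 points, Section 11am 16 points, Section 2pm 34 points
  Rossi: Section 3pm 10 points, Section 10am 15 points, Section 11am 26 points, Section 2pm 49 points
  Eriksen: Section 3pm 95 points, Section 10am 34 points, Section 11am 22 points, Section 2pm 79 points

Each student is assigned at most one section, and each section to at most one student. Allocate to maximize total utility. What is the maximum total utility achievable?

Max total: 231 points

Optimal: Rivera→Section 10am (87 points), Rossi→Section 2pm (49 points), Eriksen→Section 3pm (95 points) — total 87+49+95 = 231 points.
Column-greedy (each section in turn goes to its best remaining student) gives 208 points, worse by 23.
Next-best assignment: Rivera→Section 10am, Rossi→Section 11am, Eriksen→Section 3pm = 208 points.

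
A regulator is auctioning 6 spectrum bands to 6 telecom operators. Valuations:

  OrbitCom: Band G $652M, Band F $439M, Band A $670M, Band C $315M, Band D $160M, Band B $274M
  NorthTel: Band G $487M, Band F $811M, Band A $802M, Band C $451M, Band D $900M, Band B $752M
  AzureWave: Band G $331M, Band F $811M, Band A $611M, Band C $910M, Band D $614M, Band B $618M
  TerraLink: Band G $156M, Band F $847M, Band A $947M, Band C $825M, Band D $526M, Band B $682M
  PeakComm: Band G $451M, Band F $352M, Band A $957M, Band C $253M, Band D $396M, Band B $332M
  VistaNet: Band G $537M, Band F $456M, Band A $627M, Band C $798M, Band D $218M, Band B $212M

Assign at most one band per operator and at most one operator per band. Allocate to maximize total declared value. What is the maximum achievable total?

Optimal: OrbitCom→Band G ($652M), NorthTel→Band D ($900M), AzureWave→Band F ($811M), TerraLink→Band B ($682M), PeakComm→Band A ($957M), VistaNet→Band C ($798M) — total 652+900+811+682+957+798 = $4800M.
Column-greedy (each band in turn goes to its best remaining operator) gives $4478M, worse by 322.

Maximum total: $4800M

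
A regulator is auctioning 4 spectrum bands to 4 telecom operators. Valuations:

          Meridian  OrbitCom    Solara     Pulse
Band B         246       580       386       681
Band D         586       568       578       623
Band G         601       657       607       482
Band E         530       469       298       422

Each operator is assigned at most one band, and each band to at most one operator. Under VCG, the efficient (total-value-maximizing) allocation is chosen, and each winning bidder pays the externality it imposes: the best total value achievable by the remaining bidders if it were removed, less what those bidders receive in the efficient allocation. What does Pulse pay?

Efficient allocation: Meridian→Band E ($530M), OrbitCom→Band G ($657M), Solara→Band D ($578M), Pulse→Band B ($681M); total welfare W = $2446M.
Pulse receives Band B at value $681M, so the others get W − 681 = $1765M.
Without Pulse: best allocation of the remaining 3 bidders over all 4 bands is Meridian→Band D ($586M), OrbitCom→Band B ($580M), Solara→Band G ($607M), total $1773M.
VCG payment = (others' best without Pulse) − (others' welfare with Pulse) = 1773 − 1765 = $8M.

Pulse pays $8M.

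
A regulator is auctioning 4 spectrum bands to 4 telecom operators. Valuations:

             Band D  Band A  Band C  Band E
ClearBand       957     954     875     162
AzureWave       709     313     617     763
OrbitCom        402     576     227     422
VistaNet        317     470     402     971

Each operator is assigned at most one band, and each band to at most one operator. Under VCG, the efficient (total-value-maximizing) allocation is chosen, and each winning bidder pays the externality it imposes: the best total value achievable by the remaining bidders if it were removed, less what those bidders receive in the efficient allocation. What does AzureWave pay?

Efficient allocation: ClearBand→Band C ($875M), AzureWave→Band D ($709M), OrbitCom→Band A ($576M), VistaNet→Band E ($971M); total welfare W = $3131M.
AzureWave receives Band D at value $709M, so the others get W − 709 = $2422M.
Without AzureWave: best allocation of the remaining 3 bidders over all 4 bands is ClearBand→Band D ($957M), OrbitCom→Band A ($576M), VistaNet→Band E ($971M), total $2504M.
VCG payment = (others' best without AzureWave) − (others' welfare with AzureWave) = 2504 − 2422 = $82M.

AzureWave pays $82M.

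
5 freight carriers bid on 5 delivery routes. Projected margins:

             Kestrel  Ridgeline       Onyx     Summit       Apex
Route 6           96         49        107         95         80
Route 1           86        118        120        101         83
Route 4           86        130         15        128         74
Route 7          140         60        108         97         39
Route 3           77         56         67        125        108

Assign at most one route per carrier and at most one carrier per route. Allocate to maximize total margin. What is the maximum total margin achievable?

This is the linear assignment problem.
Optimal: Kestrel→Route 7 ($140k), Ridgeline→Route 1 ($118k), Onyx→Route 6 ($107k), Summit→Route 4 ($128k), Apex→Route 3 ($108k) — total 140+118+107+128+108 = $601k.
Row-greedy (each carrier in turn takes its best remaining route) gives $595k, worse by 6.

Maximum total: $601k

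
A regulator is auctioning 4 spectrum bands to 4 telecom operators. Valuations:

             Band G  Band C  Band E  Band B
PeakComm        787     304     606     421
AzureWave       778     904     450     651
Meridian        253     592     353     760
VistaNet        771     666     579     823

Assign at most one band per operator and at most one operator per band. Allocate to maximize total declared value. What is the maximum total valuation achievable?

Max total: $3041M

This is a one-to-one assignment (maximum-weight bipartite matching).
Optimal: PeakComm→Band E ($606M), AzureWave→Band C ($904M), Meridian→Band B ($760M), VistaNet→Band G ($771M) — total 606+904+760+771 = $3041M.
Row-greedy (each operator in turn takes its best remaining band) gives $3030M, worse by 11.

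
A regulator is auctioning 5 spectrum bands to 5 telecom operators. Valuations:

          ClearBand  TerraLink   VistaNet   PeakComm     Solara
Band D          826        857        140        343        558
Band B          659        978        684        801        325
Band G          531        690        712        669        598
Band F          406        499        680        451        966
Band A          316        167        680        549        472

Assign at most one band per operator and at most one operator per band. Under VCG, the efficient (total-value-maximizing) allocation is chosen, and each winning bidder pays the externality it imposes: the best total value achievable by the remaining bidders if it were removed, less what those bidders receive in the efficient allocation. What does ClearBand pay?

Efficient allocation: ClearBand→Band D ($826M), TerraLink→Band B ($978M), VistaNet→Band A ($680M), PeakComm→Band G ($669M), Solara→Band F ($966M); total welfare W = $4119M.
ClearBand receives Band D at value $826M, so the others get W − 826 = $3293M.
Without ClearBand: best allocation of the remaining 4 bidders over all 5 bands is TerraLink→Band D ($857M), VistaNet→Band G ($712M), PeakComm→Band B ($801M), Solara→Band F ($966M), total $3336M.
VCG payment = (others' best without ClearBand) − (others' welfare with ClearBand) = 3336 − 3293 = $43M.

ClearBand pays $43M.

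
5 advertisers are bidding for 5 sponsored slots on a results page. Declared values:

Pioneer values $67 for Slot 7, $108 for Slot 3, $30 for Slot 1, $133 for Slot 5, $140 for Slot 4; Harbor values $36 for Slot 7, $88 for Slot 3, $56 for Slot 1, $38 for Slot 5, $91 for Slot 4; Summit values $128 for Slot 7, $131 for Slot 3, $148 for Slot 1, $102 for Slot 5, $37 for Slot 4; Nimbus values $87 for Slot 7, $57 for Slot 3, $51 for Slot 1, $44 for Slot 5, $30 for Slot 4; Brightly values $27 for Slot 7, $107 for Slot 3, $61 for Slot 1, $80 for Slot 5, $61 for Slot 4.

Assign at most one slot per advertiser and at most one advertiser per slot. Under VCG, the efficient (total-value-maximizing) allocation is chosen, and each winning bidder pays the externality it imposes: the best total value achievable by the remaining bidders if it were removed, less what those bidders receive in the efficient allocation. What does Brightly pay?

Brightly pays $4.

Efficient allocation: Pioneer→Slot 5 ($133), Harbor→Slot 4 ($91), Summit→Slot 1 ($148), Nimbus→Slot 7 ($87), Brightly→Slot 3 ($107); total welfare W = $566.
Brightly receives Slot 3 at value $107, so the others get W − 107 = $459.
Without Brightly: best allocation of the remaining 4 bidders over all 5 slots is Pioneer→Slot 4 ($140), Harbor→Slot 3 ($88), Summit→Slot 1 ($148), Nimbus→Slot 7 ($87), total $463.
VCG payment = (others' best without Brightly) − (others' welfare with Brightly) = 463 − 459 = $4.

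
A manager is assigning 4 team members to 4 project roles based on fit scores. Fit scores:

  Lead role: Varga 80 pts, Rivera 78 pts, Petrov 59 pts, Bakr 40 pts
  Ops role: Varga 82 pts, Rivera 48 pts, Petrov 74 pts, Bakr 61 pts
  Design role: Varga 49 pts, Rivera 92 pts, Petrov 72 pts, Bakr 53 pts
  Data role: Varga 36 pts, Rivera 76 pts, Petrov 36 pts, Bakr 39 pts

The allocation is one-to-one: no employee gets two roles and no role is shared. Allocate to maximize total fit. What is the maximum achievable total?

This is the linear assignment problem.
Optimal: Varga→Lead role (80 pts), Rivera→Data role (76 pts), Petrov→Design role (72 pts), Bakr→Ops role (61 pts) — total 80+76+72+61 = 289 pts.
Column-greedy (each role in turn goes to its best remaining employee) gives 285 pts, worse by 4.

Max total: 289 pts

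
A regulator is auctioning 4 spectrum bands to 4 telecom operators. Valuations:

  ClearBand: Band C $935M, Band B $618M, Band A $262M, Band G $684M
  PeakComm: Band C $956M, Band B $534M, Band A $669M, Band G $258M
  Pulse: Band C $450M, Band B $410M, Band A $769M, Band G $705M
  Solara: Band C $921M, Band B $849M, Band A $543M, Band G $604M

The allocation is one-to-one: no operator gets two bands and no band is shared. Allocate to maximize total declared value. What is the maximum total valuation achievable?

Optimal: ClearBand→Band G ($684M), PeakComm→Band C ($956M), Pulse→Band A ($769M), Solara→Band B ($849M) — total 684+956+769+849 = $3258M.
Row-greedy (each operator in turn takes its best remaining band) gives $3158M, worse by 100.
Next-best assignment: ClearBand→Band C, PeakComm→Band A, Pulse→Band G, Solara→Band B = $3158M.

Max total: $3258M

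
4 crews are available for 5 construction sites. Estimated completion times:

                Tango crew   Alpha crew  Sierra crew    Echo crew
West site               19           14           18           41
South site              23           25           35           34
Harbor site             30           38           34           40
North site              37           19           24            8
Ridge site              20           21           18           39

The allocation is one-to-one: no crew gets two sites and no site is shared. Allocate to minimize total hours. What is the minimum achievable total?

Treat this as an assignment problem: match each crew to one site.
Optimal: Tango crew→South site (23 hours), Alpha crew→West site (14 hours), Sierra crew→Ridge site (18 hours), Echo crew→North site (8 hours) — total 23+14+18+8 = 63 hours.
Row-greedy (each crew in turn takes its cheapest remaining site) gives 90 hours, worse by 27.

Min total: 63 hours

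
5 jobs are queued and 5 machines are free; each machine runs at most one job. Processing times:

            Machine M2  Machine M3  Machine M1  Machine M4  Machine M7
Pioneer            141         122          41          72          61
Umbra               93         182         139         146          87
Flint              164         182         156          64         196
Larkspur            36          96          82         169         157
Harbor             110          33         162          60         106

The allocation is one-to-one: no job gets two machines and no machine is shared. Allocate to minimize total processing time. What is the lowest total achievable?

Min total: 261 min

Optimal: Pioneer→Machine M1 (41 min), Umbra→Machine M7 (87 min), Flint→Machine M4 (64 min), Larkspur→Machine M2 (36 min), Harbor→Machine M3 (33 min) — total 41+87+64+36+33 = 261 min.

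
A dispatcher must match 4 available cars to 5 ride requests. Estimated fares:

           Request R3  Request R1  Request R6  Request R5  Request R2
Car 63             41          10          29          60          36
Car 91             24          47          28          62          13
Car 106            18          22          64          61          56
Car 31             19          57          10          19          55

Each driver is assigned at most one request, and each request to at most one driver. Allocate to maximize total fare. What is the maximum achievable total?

Max total: $226

Treat this as an assignment problem: match each driver to one request.
Optimal: Car 63→Request R5 ($60), Car 91→Request R1 ($47), Car 106→Request R6 ($64), Car 31→Request R2 ($55) — total 60+47+64+55 = $226.
Max-entry greedy (repeatedly take the single best remaining cell) gives $224, worse by 2.
Swapping Car 63↔Car 91 (Car 63→Request R1 $10, Car 91→Request R5 $62) loses 35.
Checked against all permutations: $226 is optimal.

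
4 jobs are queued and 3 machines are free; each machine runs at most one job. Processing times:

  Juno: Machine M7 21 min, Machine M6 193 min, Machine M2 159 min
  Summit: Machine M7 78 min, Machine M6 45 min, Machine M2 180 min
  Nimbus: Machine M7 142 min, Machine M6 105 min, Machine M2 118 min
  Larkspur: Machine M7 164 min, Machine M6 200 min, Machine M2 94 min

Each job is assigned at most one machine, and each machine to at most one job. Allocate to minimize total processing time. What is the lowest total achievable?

Min total: 160 min

Optimal: Juno→Machine M7 (21 min), Summit→Machine M6 (45 min), Larkspur→Machine M2 (94 min) — total 21+45+94 = 160 min.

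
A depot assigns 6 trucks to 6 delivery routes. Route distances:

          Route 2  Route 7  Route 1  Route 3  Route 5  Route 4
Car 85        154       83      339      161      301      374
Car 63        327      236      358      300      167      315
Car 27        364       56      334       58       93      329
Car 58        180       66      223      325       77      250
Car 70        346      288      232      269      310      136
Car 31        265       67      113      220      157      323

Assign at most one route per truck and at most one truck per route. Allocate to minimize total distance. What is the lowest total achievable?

Min total: 694 km

Optimal: Car 85→Route 2 (154 km), Car 63→Route 5 (167 km), Car 27→Route 3 (58 km), Car 58→Route 7 (66 km), Car 70→Route 4 (136 km), Car 31→Route 1 (113 km) — total 154+167+58+66+136+113 = 694 km.
Min-entry greedy (repeatedly take the single cheapest remaining cell) gives 836 km, worse by 142.
Next-best assignment: Car 85→Route 7, Car 63→Route 5, Car 27→Route 3, Car 58→Route 2, Car 70→Route 4, Car 31→Route 1 = 737 km.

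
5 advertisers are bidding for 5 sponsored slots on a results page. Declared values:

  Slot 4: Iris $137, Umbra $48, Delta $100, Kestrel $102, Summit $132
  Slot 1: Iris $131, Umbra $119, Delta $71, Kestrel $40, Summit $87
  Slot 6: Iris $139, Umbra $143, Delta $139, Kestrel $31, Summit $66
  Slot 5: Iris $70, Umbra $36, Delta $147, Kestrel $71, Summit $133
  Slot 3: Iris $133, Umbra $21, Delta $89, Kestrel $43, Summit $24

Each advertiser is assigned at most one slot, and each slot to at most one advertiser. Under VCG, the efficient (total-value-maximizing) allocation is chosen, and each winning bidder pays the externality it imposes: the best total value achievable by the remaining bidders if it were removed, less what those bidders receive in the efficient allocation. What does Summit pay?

Summit pays $32.

Efficient allocation: Iris→Slot 3 ($133), Umbra→Slot 1 ($119), Delta→Slot 6 ($139), Kestrel→Slot 4 ($102), Summit→Slot 5 ($133); total welfare W = $626.
Summit receives Slot 5 at value $133, so the others get W − 133 = $493.
Without Summit: best allocation of the remaining 4 bidders over all 5 slots is Iris→Slot 3 ($133), Umbra→Slot 6 ($143), Delta→Slot 5 ($147), Kestrel→Slot 4 ($102), total $525.
VCG payment = (others' best without Summit) − (others' welfare with Summit) = 525 − 493 = $32.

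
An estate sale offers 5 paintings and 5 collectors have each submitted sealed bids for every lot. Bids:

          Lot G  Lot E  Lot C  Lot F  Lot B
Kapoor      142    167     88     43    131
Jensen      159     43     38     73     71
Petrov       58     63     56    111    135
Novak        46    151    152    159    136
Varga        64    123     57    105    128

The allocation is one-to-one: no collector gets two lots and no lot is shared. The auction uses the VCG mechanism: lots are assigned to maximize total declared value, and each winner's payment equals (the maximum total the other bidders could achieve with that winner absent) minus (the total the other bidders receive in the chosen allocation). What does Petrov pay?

Petrov pays $30.

Efficient allocation: Kapoor→Lot E ($167), Jensen→Lot G ($159), Petrov→Lot B ($135), Novak→Lot C ($152), Varga→Lot F ($105); total welfare W = $718.
Petrov receives Lot B at value $135, so the others get W − 135 = $583.
Without Petrov: best allocation of the remaining 4 bidders over all 5 lots is Kapoor→Lot E ($167), Jensen→Lot G ($159), Novak→Lot F ($159), Varga→Lot B ($128), total $613.
VCG payment = (others' best without Petrov) − (others' welfare with Petrov) = 613 − 583 = $30.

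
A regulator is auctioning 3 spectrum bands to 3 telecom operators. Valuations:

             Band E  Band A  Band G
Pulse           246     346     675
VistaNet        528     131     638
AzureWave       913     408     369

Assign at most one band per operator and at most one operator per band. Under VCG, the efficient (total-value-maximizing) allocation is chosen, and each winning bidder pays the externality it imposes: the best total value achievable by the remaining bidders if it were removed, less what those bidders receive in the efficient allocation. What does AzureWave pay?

AzureWave pays $219M.

Efficient allocation: Pulse→Band A ($346M), VistaNet→Band G ($638M), AzureWave→Band E ($913M); total welfare W = $1897M.
AzureWave receives Band E at value $913M, so the others get W − 913 = $984M.
Without AzureWave: best allocation of the remaining 2 bidders over all 3 bands is Pulse→Band G ($675M), VistaNet→Band E ($528M), total $1203M.
VCG payment = (others' best without AzureWave) − (others' welfare with AzureWave) = 1203 − 984 = $219M.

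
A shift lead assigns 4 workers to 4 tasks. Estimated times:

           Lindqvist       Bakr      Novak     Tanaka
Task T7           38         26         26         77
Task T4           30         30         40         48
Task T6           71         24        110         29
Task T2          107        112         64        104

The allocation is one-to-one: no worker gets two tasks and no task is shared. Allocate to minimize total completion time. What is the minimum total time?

Minimum total: 149 min

Optimal: Lindqvist→Task T4 (30 min), Bakr→Task T7 (26 min), Novak→Task T2 (64 min), Tanaka→Task T6 (29 min) — total 30+26+64+29 = 149 min.
Next-best assignment: Lindqvist→Task T7, Bakr→Task T4, Novak→Task T2, Tanaka→Task T6 = 161 min.
Checked against all permutations: 149 min is optimal.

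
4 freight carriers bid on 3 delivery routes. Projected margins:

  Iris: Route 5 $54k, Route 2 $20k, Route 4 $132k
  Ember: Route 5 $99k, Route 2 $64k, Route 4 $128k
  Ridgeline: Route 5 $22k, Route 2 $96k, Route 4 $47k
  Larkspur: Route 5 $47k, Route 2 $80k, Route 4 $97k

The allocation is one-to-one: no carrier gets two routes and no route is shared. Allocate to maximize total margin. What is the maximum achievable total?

Optimal: Ember→Route 5 ($99k), Ridgeline→Route 2 ($96k), Iris→Route 4 ($132k) — total 99+96+132 = $327k.
Swapping Ember↔Iris (Ember→Route 4 $128k, Iris→Route 5 $54k) loses 49.

Maximum total: $327k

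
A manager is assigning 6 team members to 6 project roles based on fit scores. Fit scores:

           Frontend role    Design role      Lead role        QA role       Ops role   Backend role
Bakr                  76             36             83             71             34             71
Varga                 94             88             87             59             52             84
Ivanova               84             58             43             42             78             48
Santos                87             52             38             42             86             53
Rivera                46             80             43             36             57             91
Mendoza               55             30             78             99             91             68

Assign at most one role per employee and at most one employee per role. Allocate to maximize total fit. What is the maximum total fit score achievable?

Maximum total: 531 pts

Optimal: Bakr→Lead role (83 pts), Varga→Design role (88 pts), Ivanova→Frontend role (84 pts), Santos→Ops role (86 pts), Rivera→Backend role (91 pts), Mendoza→QA role (99 pts) — total 83+88+84+86+91+99 = 531 pts.
Row-greedy (each employee in turn takes its best remaining role) gives 487 pts, worse by 44.
Checked against all permutations: 531 pts is optimal.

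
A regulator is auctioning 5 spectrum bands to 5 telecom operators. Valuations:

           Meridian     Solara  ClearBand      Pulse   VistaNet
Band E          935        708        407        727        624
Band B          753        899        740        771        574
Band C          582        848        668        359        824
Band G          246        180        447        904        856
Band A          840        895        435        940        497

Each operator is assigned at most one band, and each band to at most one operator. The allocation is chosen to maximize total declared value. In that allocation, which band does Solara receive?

Solara receives Band C.

Optimal: Meridian→Band E ($935M), Solara→Band C ($848M), ClearBand→Band B ($740M), Pulse→Band A ($940M), VistaNet→Band G ($856M) — total 935+848+740+940+856 = $4319M.
Row-greedy (each operator in turn takes its best remaining band) gives $4298M, worse by 21.
Solara's own top band is Band B ($899M), but forcing Solara→Band B and reassigning the rest optimally gives only $4298M — worse by 21.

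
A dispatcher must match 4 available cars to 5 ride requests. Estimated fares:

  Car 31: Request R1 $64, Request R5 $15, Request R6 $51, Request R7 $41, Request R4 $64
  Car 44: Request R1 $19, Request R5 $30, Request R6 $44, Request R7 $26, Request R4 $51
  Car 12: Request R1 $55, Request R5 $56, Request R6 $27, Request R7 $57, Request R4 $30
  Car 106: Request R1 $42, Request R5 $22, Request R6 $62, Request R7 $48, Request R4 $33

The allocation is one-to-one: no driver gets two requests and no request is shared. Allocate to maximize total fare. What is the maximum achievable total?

Maximum total: $234

Optimal: Car 31→Request R1 ($64), Car 44→Request R4 ($51), Car 12→Request R7 ($57), Car 106→Request R6 ($62) — total 64+51+57+62 = $234.
Column-greedy (each request in turn goes to its best remaining driver) gives $208, worse by 26.
Swapping Car 44↔Car 12 (Car 44→Request R7 $26, Car 12→Request R4 $30) loses 52.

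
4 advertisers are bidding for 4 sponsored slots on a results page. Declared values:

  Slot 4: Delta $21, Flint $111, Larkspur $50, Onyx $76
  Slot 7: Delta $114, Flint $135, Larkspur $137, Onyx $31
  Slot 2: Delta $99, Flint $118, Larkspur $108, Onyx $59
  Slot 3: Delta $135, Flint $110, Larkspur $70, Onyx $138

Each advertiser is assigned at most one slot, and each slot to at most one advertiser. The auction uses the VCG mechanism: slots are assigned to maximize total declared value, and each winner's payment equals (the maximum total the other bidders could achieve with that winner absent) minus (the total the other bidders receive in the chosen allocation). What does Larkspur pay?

Larkspur pays $24.

Efficient allocation: Delta→Slot 2 ($99), Flint→Slot 4 ($111), Larkspur→Slot 7 ($137), Onyx→Slot 3 ($138); total welfare W = $485.
Larkspur receives Slot 7 at value $137, so the others get W − 137 = $348.
Without Larkspur: best allocation of the remaining 3 bidders over all 4 slots is Delta→Slot 2 ($99), Flint→Slot 7 ($135), Onyx→Slot 3 ($138), total $372.
VCG payment = (others' best without Larkspur) − (others' welfare with Larkspur) = 372 − 348 = $24.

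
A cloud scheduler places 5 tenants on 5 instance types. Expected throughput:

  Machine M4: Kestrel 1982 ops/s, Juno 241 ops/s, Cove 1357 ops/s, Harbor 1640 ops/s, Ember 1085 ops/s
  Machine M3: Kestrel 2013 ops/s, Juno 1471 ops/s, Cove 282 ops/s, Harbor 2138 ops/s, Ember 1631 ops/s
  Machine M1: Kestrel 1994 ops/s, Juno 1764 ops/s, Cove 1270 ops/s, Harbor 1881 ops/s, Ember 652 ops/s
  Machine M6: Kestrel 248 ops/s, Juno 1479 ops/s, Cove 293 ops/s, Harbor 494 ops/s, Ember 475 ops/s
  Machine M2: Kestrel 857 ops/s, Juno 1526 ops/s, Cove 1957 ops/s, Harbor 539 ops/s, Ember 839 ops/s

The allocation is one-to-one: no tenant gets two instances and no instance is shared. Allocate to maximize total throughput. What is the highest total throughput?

Max total: 8930 ops/s

This is a one-to-one assignment (maximum-weight bipartite matching).
Optimal: Kestrel→Machine M4 (1982 ops/s), Juno→Machine M6 (1479 ops/s), Cove→Machine M2 (1957 ops/s), Harbor→Machine M1 (1881 ops/s), Ember→Machine M3 (1631 ops/s) — total 1982+1479+1957+1881+1631 = 8930 ops/s.
Max-entry greedy (repeatedly take the single best remaining cell) gives 8653 ops/s, worse by 277.
Next-best assignment: Kestrel→Machine M1, Juno→Machine M6, Cove→Machine M2, Harbor→Machine M4, Ember→Machine M3 = 8701 ops/s.
Swapping Ember↔Juno (Ember→Machine M6 475 ops/s, Juno→Machine M3 1471 ops/s) loses 1164.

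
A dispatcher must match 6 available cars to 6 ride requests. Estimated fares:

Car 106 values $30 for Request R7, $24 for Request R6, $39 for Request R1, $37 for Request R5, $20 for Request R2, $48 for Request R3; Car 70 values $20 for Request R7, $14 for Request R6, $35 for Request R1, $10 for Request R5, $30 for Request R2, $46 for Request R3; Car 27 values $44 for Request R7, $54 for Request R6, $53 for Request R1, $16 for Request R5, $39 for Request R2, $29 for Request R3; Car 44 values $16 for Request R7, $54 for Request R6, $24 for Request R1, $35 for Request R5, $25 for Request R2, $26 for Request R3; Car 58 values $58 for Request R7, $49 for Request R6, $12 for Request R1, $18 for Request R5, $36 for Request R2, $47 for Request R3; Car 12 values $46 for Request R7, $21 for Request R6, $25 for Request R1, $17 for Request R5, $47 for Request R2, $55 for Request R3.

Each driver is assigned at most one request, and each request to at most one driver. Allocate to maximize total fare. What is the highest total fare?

Maximum total: $295

Optimal: Car 106→Request R5 ($37), Car 70→Request R3 ($46), Car 27→Request R1 ($53), Car 44→Request R6 ($54), Car 58→Request R7 ($58), Car 12→Request R2 ($47) — total 37+46+53+54+58+47 = $295.
Column-greedy (each request in turn goes to its best remaining driver) gives $279, worse by 16.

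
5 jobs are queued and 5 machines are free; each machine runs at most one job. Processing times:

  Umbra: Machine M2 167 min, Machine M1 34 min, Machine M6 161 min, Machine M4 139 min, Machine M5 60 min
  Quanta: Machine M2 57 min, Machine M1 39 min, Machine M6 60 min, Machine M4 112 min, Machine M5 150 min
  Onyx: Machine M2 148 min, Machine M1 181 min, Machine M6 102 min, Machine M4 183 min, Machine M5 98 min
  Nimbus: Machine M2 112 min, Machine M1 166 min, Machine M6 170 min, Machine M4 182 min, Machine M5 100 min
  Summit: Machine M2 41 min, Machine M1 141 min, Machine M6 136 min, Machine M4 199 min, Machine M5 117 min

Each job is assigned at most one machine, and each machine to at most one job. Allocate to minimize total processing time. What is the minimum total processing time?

Optimal: Umbra→Machine M1 (34 min), Quanta→Machine M4 (112 min), Onyx→Machine M6 (102 min), Nimbus→Machine M5 (100 min), Summit→Machine M2 (41 min) — total 34+112+102+100+41 = 389 min.
Column-greedy (each machine in turn goes to its cheapest remaining job) gives 415 min, worse by 26.
Every other assignment is strictly worse.

Minimum total: 389 min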